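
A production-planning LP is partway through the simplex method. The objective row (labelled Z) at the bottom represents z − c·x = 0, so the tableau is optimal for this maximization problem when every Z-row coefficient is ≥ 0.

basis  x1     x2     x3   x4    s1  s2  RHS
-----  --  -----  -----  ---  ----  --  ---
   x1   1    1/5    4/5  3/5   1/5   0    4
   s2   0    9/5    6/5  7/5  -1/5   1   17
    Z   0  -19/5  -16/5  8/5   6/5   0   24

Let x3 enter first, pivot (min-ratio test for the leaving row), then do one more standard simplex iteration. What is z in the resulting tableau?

Ratio test on column x3 — row 1: 4/(4/5) = 5; row 2: 17/(6/5) = 85/6. Minimum is 5 at row 1 (x1 leaves); pivot element 4/5.
Pivot on row 1; the Z-row RHS becomes 24 − (-16/5)·5 = 40.
Next entering variable (most negative Z-row entry -3): x2.
Ratio test on column x2 — row 1: 5/(1/4) = 20; row 2: 11/(3/2) = 22/3. Minimum is 22/3 at row 2 (s2 leaves); pivot element 3/2.
After the second pivot the Z-row RHS is 40 − (-3)·(22/3) = 62.

62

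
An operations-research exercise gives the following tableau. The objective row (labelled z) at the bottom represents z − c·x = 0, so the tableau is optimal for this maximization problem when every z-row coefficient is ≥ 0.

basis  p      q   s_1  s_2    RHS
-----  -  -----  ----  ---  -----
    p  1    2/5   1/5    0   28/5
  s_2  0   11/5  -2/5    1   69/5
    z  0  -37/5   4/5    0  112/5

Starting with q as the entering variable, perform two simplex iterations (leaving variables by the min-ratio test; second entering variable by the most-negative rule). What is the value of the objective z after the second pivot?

Ratio test on column q — row 1: (28/5)/(2/5) = 14; row 2: (69/5)/(11/5) = 69/11. Minimum is 69/11 at row 2 (s_2 leaves); pivot element 11/5.
Pivot on row 2; the z-row RHS becomes 112/5 − (-37/5)·(69/11) = 757/11.
Next entering variable (most negative z-row entry -6/11): s_1.
Ratio test on column s_1 — row 1: (34/11)/(3/11) = 34/3; row 2: entry -2/11 ≤ 0. Minimum is 34/3 at row 1 (p leaves); pivot element 3/11.
After the second pivot the z-row RHS is 757/11 − (-6/11)·(34/3) = 75.

75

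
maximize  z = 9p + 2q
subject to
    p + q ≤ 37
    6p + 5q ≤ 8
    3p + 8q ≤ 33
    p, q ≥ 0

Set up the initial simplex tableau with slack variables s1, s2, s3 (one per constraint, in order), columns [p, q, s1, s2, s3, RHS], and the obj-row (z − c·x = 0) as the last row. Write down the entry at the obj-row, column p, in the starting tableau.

The obj-row carries the negated objective coefficients: the p entry is -9.

-9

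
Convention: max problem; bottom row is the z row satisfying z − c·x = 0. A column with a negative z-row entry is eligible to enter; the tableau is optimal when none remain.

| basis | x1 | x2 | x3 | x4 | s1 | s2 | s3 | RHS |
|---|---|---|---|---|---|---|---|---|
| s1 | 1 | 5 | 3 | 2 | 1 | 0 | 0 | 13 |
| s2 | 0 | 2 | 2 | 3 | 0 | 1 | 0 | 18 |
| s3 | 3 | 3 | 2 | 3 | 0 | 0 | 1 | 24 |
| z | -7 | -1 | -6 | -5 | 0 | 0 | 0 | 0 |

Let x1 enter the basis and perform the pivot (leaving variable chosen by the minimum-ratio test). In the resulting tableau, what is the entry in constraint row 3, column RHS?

8

Ratio test on column x1 — row 1: 13/1 = 13; row 2: entry 0 ≤ 0; row 3: 24/3 = 8. Minimum is 8 at row 3 (s3 leaves); pivot element 3.
Divide row 3 by 3; eliminate column x1 from the other rows.
In the new row 3, the RHS entry is the old entry divided by the pivot: 24/3 = 8.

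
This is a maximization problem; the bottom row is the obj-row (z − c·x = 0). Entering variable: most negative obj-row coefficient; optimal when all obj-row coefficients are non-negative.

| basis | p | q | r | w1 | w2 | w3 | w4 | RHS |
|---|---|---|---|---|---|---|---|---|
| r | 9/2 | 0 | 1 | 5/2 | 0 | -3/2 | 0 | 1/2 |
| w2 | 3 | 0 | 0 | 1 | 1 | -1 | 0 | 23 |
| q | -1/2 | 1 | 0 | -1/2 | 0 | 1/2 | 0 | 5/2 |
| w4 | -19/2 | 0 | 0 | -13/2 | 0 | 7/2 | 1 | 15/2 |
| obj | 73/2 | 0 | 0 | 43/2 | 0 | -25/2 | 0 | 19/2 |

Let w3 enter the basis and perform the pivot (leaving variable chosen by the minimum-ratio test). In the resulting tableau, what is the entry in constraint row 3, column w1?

3/7

Ratio test on column w3 — row 1: entry -3/2 ≤ 0; row 2: entry -1 ≤ 0; row 3: (5/2)/(1/2) = 5; row 4: (15/2)/(7/2) = 15/7. Minimum is 15/7 at row 4 (w4 leaves); pivot element 7/2.
Divide row 4 by 7/2; eliminate column w3 from the other rows.
Row 3 update in column w1: -1/2 − (1/2)·(-13/7) = 3/7.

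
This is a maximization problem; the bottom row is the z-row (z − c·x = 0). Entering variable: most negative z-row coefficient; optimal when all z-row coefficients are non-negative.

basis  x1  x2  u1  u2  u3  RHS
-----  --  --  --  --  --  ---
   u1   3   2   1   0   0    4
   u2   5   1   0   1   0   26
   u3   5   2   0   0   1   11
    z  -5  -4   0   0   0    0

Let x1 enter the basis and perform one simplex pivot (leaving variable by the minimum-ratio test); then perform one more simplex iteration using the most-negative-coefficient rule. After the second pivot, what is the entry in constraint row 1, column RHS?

Ratio test on column x1 — row 1: 4/3 = 4/3; row 2: 26/5 = 26/5; row 3: 11/5 = 11/5. Minimum is 4/3 at row 1 (u1 leaves); pivot element 3.
Divide row 1 by 3; eliminate column x1 from the other rows.
Second iteration: most negative z-row entry is -2/3 in column x2, so x2 enters.
Ratio test on column x2 — row 1: (4/3)/(2/3) = 2; row 2: entry -7/3 ≤ 0; row 3: entry -4/3 ≤ 0. Minimum is 2 at row 1 (x1 leaves); pivot element 2/3.
Divide row 1 by 2/3; eliminate column x2 from the other rows.
After both pivots, the entry at constraint row 1, column RHS is 2.

2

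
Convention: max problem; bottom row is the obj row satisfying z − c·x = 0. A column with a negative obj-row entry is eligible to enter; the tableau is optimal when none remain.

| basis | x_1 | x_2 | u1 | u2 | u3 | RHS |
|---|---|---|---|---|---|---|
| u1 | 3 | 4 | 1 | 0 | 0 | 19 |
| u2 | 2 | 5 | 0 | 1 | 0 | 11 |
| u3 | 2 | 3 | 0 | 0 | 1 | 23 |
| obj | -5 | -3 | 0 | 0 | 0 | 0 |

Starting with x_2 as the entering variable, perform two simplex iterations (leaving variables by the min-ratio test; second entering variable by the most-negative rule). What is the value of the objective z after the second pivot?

55/2

Ratio test on column x_2 — row 1: 19/4 = 19/4; row 2: 11/5 = 11/5; row 3: 23/3 = 23/3. Minimum is 11/5 at row 2 (u2 leaves); pivot element 5.
Pivot on row 2; the obj-row RHS becomes 0 − (-3)·(11/5) = 33/5.
Next entering variable (most negative obj-row entry -19/5): x_1.
Ratio test on column x_1 — row 1: (51/5)/(7/5) = 51/7; row 2: (11/5)/(2/5) = 11/2; row 3: (82/5)/(4/5) = 41/2. Minimum is 11/2 at row 2 (x_2 leaves); pivot element 2/5.
After the second pivot the obj-row RHS is 33/5 − (-19/5)·(11/2) = 55/2.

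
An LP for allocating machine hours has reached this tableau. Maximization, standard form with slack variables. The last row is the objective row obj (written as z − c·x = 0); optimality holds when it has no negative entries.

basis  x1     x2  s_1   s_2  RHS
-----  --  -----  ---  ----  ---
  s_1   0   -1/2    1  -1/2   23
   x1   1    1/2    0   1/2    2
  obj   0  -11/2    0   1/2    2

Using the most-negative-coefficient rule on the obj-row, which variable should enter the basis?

Negative obj-row entries: x2: -11/2.
The most negative is -11/2 in column x2, so x2 enters.

x2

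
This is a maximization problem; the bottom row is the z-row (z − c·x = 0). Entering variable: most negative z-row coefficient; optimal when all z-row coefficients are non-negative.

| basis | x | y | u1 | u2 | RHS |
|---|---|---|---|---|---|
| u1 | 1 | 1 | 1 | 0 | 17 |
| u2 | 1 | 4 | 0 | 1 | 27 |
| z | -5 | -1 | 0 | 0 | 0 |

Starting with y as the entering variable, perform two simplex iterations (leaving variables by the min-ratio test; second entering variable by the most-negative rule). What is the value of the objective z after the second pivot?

Ratio test on column y — row 1: 17/1 = 17; row 2: 27/4 = 27/4. Minimum is 27/4 at row 2 (u2 leaves); pivot element 4.
Pivot on row 2; the z-row RHS becomes 0 − (-1)·(27/4) = 27/4.
Next entering variable (most negative z-row entry -19/4): x.
Ratio test on column x — row 1: (41/4)/(3/4) = 41/3; row 2: (27/4)/(1/4) = 27. Minimum is 41/3 at row 1 (u1 leaves); pivot element 3/4.
After the second pivot the z-row RHS is 27/4 − (-19/4)·(41/3) = 215/3.

215/3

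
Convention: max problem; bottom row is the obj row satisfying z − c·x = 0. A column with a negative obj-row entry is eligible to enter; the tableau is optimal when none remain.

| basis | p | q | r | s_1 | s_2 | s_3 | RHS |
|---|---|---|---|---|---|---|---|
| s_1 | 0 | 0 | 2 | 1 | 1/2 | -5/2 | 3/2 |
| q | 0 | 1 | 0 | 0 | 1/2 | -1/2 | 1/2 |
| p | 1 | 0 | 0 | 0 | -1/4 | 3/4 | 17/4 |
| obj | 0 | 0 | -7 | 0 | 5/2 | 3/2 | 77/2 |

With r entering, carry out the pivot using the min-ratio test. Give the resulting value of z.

Ratio test on column r — row 1: (3/2)/2 = 3/4; row 2: entry 0 ≤ 0; row 3: entry 0 ≤ 0. Minimum is 3/4 at row 1 (s_1 leaves); pivot element 2.
Pivot on row 1; the obj-row RHS becomes 77/2 − (-7)·(3/4) = 175/4.

175/4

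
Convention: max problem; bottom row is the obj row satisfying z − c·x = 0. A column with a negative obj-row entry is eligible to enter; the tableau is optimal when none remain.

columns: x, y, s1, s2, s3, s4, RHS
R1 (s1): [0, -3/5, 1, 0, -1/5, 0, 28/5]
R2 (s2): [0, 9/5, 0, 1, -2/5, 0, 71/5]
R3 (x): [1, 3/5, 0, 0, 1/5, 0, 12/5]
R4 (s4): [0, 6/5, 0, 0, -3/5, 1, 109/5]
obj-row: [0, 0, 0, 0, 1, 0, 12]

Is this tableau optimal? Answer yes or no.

Every obj-row coefficient is ≥ 0, so the tableau is optimal.

yes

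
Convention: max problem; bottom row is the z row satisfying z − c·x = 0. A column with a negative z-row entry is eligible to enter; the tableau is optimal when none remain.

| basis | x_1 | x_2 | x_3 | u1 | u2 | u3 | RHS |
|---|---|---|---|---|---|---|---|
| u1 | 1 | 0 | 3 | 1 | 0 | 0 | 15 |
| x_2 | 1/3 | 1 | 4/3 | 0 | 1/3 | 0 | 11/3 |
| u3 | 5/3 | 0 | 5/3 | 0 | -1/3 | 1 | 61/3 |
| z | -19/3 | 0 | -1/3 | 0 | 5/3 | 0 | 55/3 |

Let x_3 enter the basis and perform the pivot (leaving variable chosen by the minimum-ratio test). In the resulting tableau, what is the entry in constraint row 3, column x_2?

Ratio test on column x_3 — row 1: 15/3 = 5; row 2: (11/3)/(4/3) = 11/4; row 3: (61/3)/(5/3) = 61/5. Minimum is 11/4 at row 2 (x_2 leaves); pivot element 4/3.
Divide row 2 by 4/3; eliminate column x_3 from the other rows.
Row 3 update in column x_2: 0 − (5/3)·(3/4) = -5/4.

-5/4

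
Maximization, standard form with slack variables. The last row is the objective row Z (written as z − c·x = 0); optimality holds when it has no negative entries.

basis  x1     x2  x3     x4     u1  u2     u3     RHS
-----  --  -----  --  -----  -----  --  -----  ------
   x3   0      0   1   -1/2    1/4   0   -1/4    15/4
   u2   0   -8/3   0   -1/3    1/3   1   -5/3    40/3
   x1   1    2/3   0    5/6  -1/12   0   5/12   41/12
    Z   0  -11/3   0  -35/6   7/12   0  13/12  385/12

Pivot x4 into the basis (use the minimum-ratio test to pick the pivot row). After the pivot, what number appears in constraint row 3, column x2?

Ratio test on column x4 — row 1: entry -1/2 ≤ 0; row 2: entry -1/3 ≤ 0; row 3: (41/12)/(5/6) = 41/10. Minimum is 41/10 at row 3 (x1 leaves); pivot element 5/6.
Divide row 3 by 5/6; eliminate column x4 from the other rows.
In the new row 3, the x2 entry is the old entry divided by the pivot: (2/3)/(5/6) = 4/5.

4/5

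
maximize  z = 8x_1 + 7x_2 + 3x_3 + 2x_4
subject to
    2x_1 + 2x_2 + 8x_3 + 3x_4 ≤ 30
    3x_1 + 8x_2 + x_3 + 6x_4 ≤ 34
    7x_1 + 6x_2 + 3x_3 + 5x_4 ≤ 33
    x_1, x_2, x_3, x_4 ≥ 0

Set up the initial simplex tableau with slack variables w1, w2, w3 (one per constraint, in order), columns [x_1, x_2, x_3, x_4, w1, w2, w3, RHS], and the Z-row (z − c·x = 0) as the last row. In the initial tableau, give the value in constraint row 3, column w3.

1

Slack w3 belongs to constraint 3; its column is the unit vector e_3, so the entry in row 3 is 1.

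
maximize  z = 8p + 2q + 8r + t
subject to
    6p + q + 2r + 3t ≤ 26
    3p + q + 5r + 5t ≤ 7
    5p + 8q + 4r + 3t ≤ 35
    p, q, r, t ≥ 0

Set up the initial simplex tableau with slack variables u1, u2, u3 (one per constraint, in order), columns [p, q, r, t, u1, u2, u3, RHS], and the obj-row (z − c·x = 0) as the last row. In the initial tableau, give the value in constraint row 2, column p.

3

Constraint 2 has coefficient 3 on p.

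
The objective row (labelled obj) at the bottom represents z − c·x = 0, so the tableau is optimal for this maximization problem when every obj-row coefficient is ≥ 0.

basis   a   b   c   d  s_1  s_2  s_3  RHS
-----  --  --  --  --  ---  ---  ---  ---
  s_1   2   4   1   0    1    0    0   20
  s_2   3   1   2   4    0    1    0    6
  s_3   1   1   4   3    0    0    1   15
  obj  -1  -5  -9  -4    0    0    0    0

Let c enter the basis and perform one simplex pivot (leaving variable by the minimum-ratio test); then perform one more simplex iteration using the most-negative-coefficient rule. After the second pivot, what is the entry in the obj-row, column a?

Ratio test on column c — row 1: 20/1 = 20; row 2: 6/2 = 3; row 3: 15/4 = 15/4. Minimum is 3 at row 2 (s_2 leaves); pivot element 2.
Divide row 2 by 2; eliminate column c from the other rows.
Second iteration: most negative obj-row entry is -1/2 in column b, so b enters.
Ratio test on column b — row 1: 17/(7/2) = 34/7; row 2: 3/(1/2) = 6; row 3: entry -1 ≤ 0. Minimum is 34/7 at row 1 (s_1 leaves); pivot element 7/2.
Divide row 1 by 7/2; eliminate column b from the other rows.
After both pivots, the entry at the obj-row, column a is 88/7.

88/7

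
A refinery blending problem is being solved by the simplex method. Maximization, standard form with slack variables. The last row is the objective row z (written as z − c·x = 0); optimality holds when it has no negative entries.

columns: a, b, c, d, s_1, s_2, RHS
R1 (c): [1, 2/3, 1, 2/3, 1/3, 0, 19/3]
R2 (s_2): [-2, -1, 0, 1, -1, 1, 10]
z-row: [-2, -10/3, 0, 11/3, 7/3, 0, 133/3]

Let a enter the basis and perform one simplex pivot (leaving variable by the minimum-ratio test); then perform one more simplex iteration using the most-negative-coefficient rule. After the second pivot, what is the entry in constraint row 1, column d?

1

Ratio test on column a — row 1: (19/3)/1 = 19/3; row 2: entry -2 ≤ 0. Minimum is 19/3 at row 1 (c leaves); pivot element 1.
Divide row 1 by 1; eliminate column a from the other rows.
Second iteration: most negative z-row entry is -2 in column b, so b enters.
Ratio test on column b — row 1: (19/3)/(2/3) = 19/2; row 2: (68/3)/(1/3) = 68. Minimum is 19/2 at row 1 (a leaves); pivot element 2/3.
Divide row 1 by 2/3; eliminate column b from the other rows.
After both pivots, the entry at constraint row 1, column d is 1.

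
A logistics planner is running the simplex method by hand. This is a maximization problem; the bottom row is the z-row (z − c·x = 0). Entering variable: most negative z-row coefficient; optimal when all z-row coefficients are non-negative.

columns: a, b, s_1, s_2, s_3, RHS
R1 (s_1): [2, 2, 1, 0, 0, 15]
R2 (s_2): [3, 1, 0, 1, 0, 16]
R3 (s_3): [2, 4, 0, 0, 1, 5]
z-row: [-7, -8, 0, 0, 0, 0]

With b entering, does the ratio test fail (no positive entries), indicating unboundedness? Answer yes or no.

Column b has positive entries in row(s) 1, 2, 3, so the ratio test bounds it — not unbounded.

no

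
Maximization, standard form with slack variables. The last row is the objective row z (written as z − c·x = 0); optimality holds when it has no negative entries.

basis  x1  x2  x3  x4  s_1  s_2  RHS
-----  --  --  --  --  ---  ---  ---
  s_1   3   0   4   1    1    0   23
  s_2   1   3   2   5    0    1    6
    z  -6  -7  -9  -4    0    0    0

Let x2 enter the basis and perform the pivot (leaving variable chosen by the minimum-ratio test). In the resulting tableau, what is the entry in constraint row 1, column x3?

Ratio test on column x2 — row 1: entry 0 ≤ 0; row 2: 6/3 = 2. Minimum is 2 at row 2 (s_2 leaves); pivot element 3.
Divide row 2 by 3; eliminate column x2 from the other rows.
Row 1 update in column x3: 4 − 0·(2/3) = 4.

4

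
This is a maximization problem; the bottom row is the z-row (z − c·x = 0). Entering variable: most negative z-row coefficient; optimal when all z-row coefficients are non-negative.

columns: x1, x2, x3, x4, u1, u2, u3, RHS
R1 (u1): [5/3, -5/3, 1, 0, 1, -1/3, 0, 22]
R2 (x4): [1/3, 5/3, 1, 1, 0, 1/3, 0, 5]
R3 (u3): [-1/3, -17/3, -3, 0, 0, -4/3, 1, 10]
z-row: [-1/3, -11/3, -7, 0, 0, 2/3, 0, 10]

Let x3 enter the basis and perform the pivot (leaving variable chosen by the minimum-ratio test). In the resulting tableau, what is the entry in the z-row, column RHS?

45

Ratio test on column x3 — row 1: 22/1 = 22; row 2: 5/1 = 5; row 3: entry -3 ≤ 0. Minimum is 5 at row 2 (x4 leaves); pivot element 1.
Divide row 2 by 1; eliminate column x3 from the other rows.
z-row update in column RHS: 10 − (-7)·5 = 45.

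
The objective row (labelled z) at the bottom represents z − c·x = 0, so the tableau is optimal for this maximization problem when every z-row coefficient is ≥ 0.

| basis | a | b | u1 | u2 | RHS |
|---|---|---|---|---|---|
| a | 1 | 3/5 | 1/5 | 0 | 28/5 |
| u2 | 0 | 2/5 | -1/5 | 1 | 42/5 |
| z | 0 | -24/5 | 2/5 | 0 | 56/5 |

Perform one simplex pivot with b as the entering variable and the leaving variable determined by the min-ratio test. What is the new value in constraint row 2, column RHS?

14/3

Ratio test on column b — row 1: (28/5)/(3/5) = 28/3; row 2: (42/5)/(2/5) = 21. Minimum is 28/3 at row 1 (a leaves); pivot element 3/5.
Divide row 1 by 3/5; eliminate column b from the other rows.
Row 2 update in column RHS: 42/5 − (2/5)·(28/3) = 14/3.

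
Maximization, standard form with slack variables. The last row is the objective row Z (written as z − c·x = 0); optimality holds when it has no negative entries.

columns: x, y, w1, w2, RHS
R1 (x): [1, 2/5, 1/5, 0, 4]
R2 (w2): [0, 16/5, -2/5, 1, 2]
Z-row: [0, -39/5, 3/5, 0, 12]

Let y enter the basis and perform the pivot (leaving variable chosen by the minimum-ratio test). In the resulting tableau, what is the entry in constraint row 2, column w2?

Ratio test on column y — row 1: 4/(2/5) = 10; row 2: 2/(16/5) = 5/8. Minimum is 5/8 at row 2 (w2 leaves); pivot element 16/5.
Divide row 2 by 16/5; eliminate column y from the other rows.
In the new row 2, the w2 entry is the old entry divided by the pivot: 1/(16/5) = 5/16.

5/16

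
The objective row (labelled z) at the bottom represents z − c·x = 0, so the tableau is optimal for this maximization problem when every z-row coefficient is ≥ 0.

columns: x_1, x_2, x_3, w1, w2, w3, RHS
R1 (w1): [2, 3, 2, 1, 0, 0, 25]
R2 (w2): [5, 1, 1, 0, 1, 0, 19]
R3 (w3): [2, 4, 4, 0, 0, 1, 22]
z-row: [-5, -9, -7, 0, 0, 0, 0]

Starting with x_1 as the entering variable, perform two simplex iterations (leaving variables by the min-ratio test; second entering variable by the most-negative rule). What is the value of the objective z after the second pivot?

51

Ratio test on column x_1 — row 1: 25/2 = 25/2; row 2: 19/5 = 19/5; row 3: 22/2 = 11. Minimum is 19/5 at row 2 (w2 leaves); pivot element 5.
Pivot on row 2; the z-row RHS becomes 0 − (-5)·(19/5) = 19.
Next entering variable (most negative z-row entry -8): x_2.
Ratio test on column x_2 — row 1: (87/5)/(13/5) = 87/13; row 2: (19/5)/(1/5) = 19; row 3: (72/5)/(18/5) = 4. Minimum is 4 at row 3 (w3 leaves); pivot element 18/5.
After the second pivot the z-row RHS is 19 − (-8)·4 = 51.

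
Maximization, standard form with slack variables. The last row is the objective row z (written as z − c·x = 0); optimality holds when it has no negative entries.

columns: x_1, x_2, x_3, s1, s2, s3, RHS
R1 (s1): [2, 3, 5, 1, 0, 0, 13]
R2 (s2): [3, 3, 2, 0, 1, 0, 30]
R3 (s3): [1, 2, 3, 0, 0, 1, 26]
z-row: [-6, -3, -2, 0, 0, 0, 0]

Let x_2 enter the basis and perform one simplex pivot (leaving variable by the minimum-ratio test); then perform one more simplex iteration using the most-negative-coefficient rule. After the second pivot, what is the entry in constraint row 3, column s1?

-1/2

Ratio test on column x_2 — row 1: 13/3 = 13/3; row 2: 30/3 = 10; row 3: 26/2 = 13. Minimum is 13/3 at row 1 (s1 leaves); pivot element 3.
Divide row 1 by 3; eliminate column x_2 from the other rows.
Second iteration: most negative z-row entry is -4 in column x_1, so x_1 enters.
Ratio test on column x_1 — row 1: (13/3)/(2/3) = 13/2; row 2: 17/1 = 17; row 3: entry -1/3 ≤ 0. Minimum is 13/2 at row 1 (x_2 leaves); pivot element 2/3.
Divide row 1 by 2/3; eliminate column x_1 from the other rows.
After both pivots, the entry at constraint row 3, column s1 is -1/2.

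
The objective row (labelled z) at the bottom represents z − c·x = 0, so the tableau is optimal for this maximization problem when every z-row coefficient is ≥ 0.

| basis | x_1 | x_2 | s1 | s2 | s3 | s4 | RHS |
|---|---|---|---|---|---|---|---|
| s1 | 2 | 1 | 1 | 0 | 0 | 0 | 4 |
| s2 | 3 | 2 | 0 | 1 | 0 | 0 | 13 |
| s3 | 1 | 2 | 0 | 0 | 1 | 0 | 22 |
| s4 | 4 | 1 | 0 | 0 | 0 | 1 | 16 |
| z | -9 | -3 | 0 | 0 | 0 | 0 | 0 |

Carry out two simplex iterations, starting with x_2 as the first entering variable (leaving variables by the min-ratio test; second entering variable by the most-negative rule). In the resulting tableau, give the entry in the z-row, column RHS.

Ratio test on column x_2 — row 1: 4/1 = 4; row 2: 13/2 = 13/2; row 3: 22/2 = 11; row 4: 16/1 = 16. Minimum is 4 at row 1 (s1 leaves); pivot element 1.
Divide row 1 by 1; eliminate column x_2 from the other rows.
Second iteration: most negative z-row entry is -3 in column x_1, so x_1 enters.
Ratio test on column x_1 — row 1: 4/2 = 2; row 2: entry -1 ≤ 0; row 3: entry -3 ≤ 0; row 4: 12/2 = 6. Minimum is 2 at row 1 (x_2 leaves); pivot element 2.
Divide row 1 by 2; eliminate column x_1 from the other rows.
After both pivots, the entry at the z-row, column RHS is 18.

18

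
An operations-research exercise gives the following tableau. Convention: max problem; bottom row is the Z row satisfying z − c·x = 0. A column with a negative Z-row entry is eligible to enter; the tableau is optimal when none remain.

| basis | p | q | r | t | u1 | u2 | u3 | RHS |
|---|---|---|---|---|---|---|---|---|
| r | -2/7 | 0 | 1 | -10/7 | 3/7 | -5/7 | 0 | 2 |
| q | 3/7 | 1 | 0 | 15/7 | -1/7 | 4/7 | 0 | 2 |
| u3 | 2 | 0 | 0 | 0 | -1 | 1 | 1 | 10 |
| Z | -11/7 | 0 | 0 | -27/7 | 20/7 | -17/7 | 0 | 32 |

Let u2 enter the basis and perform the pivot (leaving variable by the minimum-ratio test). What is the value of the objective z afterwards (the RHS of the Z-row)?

81/2

Ratio test on column u2 — row 1: entry -5/7 ≤ 0; row 2: 2/(4/7) = 7/2; row 3: 10/1 = 10. Minimum is 7/2 at row 2 (q leaves); pivot element 4/7.
Pivot on row 2; the Z-row RHS becomes 32 − (-17/7)·(7/2) = 81/2.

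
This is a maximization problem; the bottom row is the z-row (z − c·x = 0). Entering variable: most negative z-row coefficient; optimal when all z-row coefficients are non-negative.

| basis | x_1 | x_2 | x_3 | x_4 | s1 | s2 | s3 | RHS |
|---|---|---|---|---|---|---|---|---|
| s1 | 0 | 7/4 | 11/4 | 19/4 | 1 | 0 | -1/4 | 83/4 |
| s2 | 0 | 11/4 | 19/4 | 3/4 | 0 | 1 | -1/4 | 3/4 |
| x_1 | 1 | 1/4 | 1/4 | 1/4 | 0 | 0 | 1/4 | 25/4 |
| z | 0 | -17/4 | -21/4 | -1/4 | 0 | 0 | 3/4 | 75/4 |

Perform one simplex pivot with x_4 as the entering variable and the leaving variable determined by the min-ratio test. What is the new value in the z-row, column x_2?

Ratio test on column x_4 — row 1: (83/4)/(19/4) = 83/19; row 2: (3/4)/(3/4) = 1; row 3: (25/4)/(1/4) = 25. Minimum is 1 at row 2 (s2 leaves); pivot element 3/4.
Divide row 2 by 3/4; eliminate column x_4 from the other rows.
z-row update in column x_2: -17/4 − (-1/4)·(11/3) = -10/3.

-10/3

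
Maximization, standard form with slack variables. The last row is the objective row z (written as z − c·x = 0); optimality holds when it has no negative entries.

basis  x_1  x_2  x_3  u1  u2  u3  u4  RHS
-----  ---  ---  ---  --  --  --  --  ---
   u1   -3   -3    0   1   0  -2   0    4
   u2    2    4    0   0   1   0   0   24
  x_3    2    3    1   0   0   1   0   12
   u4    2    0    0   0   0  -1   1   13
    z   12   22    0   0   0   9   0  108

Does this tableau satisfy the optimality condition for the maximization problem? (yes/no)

yes

Every z-row coefficient is ≥ 0, so the tableau is optimal.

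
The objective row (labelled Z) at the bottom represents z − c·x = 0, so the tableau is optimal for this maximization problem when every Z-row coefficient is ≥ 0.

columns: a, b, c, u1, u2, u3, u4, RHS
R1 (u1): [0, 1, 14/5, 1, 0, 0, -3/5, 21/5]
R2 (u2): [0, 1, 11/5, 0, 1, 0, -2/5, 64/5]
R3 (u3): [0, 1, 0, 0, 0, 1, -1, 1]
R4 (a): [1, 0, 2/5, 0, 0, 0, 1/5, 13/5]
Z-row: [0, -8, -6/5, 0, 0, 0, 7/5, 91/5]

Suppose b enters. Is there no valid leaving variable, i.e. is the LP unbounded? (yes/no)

Column b has positive entries in row(s) 1, 2, 3, so the ratio test bounds it — not unbounded.

no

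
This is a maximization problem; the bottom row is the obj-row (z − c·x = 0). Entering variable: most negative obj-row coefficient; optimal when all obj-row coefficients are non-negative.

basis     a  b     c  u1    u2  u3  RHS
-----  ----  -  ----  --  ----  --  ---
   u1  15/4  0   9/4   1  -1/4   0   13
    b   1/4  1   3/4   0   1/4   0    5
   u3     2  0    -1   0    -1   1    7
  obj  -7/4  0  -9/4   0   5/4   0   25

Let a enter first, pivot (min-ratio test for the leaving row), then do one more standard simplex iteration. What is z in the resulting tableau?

38

Ratio test on column a — row 1: 13/(15/4) = 52/15; row 2: 5/(1/4) = 20; row 3: 7/2 = 7/2. Minimum is 52/15 at row 1 (u1 leaves); pivot element 15/4.
Pivot on row 1; the obj-row RHS becomes 25 − (-7/4)·(52/15) = 466/15.
Next entering variable (most negative obj-row entry -6/5): c.
Ratio test on column c — row 1: (52/15)/(3/5) = 52/9; row 2: (62/15)/(3/5) = 62/9; row 3: entry -11/5 ≤ 0. Minimum is 52/9 at row 1 (a leaves); pivot element 3/5.
After the second pivot the obj-row RHS is 466/15 − (-6/5)·(52/9) = 38.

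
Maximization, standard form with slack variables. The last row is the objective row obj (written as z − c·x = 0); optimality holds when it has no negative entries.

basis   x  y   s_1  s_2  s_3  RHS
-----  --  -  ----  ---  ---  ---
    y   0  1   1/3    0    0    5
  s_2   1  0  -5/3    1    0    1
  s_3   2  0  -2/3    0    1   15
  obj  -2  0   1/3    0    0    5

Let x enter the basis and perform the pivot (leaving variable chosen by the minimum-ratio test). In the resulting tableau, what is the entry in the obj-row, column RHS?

Ratio test on column x — row 1: entry 0 ≤ 0; row 2: 1/1 = 1; row 3: 15/2 = 15/2. Minimum is 1 at row 2 (s_2 leaves); pivot element 1.
Divide row 2 by 1; eliminate column x from the other rows.
obj-row update in column RHS: 5 − (-2)·1 = 7.

7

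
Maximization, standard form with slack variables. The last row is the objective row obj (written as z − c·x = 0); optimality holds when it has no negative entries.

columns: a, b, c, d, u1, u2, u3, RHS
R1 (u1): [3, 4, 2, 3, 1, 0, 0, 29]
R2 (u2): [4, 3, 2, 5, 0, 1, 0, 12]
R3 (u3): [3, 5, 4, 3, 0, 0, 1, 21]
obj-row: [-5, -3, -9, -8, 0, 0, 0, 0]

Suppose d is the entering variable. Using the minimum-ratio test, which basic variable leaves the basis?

Column d entries and ratios — u1: 29/3 = 29/3; u2: 12/5 = 12/5; u3: 21/3 = 7.
Smallest ratio is 12/5 in the row of u2, so u2 leaves.

u2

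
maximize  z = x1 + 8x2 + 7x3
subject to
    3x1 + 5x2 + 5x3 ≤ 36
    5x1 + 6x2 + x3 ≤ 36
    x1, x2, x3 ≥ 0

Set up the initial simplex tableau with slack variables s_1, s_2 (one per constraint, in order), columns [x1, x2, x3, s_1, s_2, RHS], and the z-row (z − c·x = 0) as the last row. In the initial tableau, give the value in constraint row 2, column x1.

5

Constraint 2 has coefficient 5 on x1.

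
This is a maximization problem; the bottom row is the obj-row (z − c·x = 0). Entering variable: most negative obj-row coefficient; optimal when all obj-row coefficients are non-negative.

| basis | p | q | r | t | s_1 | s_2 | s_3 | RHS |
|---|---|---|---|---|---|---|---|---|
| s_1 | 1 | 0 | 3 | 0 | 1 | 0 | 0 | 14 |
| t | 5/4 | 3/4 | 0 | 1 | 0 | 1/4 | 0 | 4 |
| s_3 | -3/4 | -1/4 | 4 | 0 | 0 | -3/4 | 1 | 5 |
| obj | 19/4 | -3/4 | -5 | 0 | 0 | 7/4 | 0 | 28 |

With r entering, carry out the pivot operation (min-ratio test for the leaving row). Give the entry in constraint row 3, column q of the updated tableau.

-1/16

Ratio test on column r — row 1: 14/3 = 14/3; row 2: entry 0 ≤ 0; row 3: 5/4 = 5/4. Minimum is 5/4 at row 3 (s_3 leaves); pivot element 4.
Divide row 3 by 4; eliminate column r from the other rows.
In the new row 3, the q entry is the old entry divided by the pivot: (-1/4)/4 = -1/16.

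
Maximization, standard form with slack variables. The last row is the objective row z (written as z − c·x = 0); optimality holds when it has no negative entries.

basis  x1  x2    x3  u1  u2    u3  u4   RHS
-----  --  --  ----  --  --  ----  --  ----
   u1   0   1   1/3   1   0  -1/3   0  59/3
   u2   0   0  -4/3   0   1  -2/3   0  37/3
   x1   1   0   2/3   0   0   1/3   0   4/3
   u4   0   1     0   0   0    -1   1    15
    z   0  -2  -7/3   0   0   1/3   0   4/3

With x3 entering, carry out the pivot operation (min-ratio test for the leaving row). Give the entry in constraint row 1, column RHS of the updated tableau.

19

Ratio test on column x3 — row 1: (59/3)/(1/3) = 59; row 2: entry -4/3 ≤ 0; row 3: (4/3)/(2/3) = 2; row 4: entry 0 ≤ 0. Minimum is 2 at row 3 (x1 leaves); pivot element 2/3.
Divide row 3 by 2/3; eliminate column x3 from the other rows.
Row 1 update in column RHS: 59/3 − (1/3)·2 = 19.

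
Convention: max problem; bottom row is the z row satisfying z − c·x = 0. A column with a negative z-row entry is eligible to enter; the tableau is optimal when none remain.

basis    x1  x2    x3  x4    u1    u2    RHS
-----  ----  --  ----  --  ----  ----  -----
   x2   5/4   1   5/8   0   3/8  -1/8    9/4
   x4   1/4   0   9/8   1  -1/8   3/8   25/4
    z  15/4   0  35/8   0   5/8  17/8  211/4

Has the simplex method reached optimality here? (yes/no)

Every z-row coefficient is ≥ 0, so the tableau is optimal.

yes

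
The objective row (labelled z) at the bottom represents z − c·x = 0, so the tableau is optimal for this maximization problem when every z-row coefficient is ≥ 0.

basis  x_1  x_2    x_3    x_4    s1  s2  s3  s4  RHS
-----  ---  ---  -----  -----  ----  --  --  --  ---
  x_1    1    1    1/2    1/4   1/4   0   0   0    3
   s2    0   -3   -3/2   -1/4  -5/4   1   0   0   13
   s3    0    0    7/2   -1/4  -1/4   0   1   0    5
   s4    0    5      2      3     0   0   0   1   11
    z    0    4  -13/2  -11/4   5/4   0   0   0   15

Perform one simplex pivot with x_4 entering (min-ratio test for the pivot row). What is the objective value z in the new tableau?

301/12

Ratio test on column x_4 — row 1: 3/(1/4) = 12; row 2: entry -1/4 ≤ 0; row 3: entry -1/4 ≤ 0; row 4: 11/3 = 11/3. Minimum is 11/3 at row 4 (s4 leaves); pivot element 3.
Pivot on row 4; the z-row RHS becomes 15 − (-11/4)·(11/3) = 301/12.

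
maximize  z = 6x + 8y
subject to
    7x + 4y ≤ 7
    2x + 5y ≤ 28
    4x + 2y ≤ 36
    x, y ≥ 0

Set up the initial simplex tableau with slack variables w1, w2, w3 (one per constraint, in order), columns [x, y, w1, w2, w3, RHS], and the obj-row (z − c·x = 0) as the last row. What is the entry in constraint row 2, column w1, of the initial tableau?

Slack w1 belongs to constraint 1; its column is the unit vector e_1, so the entry in row 2 is 0.

0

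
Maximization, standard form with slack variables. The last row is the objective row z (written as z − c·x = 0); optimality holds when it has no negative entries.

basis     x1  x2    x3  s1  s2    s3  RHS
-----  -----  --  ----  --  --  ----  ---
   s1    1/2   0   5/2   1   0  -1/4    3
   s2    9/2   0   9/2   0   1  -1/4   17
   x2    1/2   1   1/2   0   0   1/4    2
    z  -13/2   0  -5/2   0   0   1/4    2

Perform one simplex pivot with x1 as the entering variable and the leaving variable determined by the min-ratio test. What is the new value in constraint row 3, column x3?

0

Ratio test on column x1 — row 1: 3/(1/2) = 6; row 2: 17/(9/2) = 34/9; row 3: 2/(1/2) = 4. Minimum is 34/9 at row 2 (s2 leaves); pivot element 9/2.
Divide row 2 by 9/2; eliminate column x1 from the other rows.
Row 3 update in column x3: 1/2 − (1/2)·1 = 0.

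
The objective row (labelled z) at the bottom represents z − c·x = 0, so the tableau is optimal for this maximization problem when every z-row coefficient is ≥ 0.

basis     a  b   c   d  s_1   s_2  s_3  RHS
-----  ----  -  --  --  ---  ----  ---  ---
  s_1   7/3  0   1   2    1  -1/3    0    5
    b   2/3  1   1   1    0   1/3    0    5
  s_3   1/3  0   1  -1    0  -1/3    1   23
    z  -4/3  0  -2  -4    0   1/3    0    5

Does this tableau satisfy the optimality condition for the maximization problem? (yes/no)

The z-row has a negative entry -4 in column d, so it is not optimal.

no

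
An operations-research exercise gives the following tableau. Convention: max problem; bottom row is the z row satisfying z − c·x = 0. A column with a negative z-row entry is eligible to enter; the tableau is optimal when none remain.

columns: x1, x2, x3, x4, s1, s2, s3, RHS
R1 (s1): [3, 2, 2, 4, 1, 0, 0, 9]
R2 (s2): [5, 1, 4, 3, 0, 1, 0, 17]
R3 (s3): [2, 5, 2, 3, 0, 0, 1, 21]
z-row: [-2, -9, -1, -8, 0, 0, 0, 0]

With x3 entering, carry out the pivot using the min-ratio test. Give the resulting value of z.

Ratio test on column x3 — row 1: 9/2 = 9/2; row 2: 17/4 = 17/4; row 3: 21/2 = 21/2. Minimum is 17/4 at row 2 (s2 leaves); pivot element 4.
Pivot on row 2; the z-row RHS becomes 0 − (-1)·(17/4) = 17/4.

17/4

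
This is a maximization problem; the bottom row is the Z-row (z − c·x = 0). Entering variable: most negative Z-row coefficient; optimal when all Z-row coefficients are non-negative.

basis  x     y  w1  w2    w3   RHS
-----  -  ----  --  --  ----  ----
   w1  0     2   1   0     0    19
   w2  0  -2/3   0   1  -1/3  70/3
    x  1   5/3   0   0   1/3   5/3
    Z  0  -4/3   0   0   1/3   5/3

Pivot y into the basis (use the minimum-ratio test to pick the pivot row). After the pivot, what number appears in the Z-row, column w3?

Ratio test on column y — row 1: 19/2 = 19/2; row 2: entry -2/3 ≤ 0; row 3: (5/3)/(5/3) = 1. Minimum is 1 at row 3 (x leaves); pivot element 5/3.
Divide row 3 by 5/3; eliminate column y from the other rows.
Z-row update in column w3: 1/3 − (-4/3)·(1/5) = 3/5.

3/5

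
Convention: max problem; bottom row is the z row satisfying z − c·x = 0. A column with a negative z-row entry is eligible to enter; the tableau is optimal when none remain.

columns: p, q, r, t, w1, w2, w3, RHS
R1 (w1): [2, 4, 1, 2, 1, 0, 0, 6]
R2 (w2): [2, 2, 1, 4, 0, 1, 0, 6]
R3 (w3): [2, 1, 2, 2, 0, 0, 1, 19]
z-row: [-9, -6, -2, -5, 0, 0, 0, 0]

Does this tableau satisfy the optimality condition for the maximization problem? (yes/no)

The z-row has a negative entry -9 in column p, so it is not optimal.

no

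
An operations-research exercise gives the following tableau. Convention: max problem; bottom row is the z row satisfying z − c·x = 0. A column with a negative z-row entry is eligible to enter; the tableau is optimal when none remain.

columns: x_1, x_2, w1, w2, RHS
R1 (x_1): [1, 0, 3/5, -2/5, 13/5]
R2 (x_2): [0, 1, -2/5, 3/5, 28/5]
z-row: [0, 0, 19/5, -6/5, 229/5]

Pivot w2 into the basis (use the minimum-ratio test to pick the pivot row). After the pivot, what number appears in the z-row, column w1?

Ratio test on column w2 — row 1: entry -2/5 ≤ 0; row 2: (28/5)/(3/5) = 28/3. Minimum is 28/3 at row 2 (x_2 leaves); pivot element 3/5.
Divide row 2 by 3/5; eliminate column w2 from the other rows.
z-row update in column w1: 19/5 − (-6/5)·(-2/3) = 3.

3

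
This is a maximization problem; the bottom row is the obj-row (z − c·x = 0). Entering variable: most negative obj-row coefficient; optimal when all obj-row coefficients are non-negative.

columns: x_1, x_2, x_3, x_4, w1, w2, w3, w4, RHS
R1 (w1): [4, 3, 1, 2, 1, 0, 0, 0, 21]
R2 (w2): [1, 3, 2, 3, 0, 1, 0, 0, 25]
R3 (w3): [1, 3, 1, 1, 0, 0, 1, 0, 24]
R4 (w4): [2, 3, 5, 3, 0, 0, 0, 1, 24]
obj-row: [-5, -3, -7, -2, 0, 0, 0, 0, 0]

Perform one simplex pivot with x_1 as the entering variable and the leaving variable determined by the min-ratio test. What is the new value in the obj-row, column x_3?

Ratio test on column x_1 — row 1: 21/4 = 21/4; row 2: 25/1 = 25; row 3: 24/1 = 24; row 4: 24/2 = 12. Minimum is 21/4 at row 1 (w1 leaves); pivot element 4.
Divide row 1 by 4; eliminate column x_1 from the other rows.
obj-row update in column x_3: -7 − (-5)·(1/4) = -23/4.

-23/4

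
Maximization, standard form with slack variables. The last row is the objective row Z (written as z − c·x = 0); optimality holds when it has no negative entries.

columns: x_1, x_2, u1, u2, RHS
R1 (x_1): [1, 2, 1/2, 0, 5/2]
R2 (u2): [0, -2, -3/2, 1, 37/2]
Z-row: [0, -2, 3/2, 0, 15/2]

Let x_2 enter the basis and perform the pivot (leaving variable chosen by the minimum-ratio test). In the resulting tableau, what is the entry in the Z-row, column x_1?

Ratio test on column x_2 — row 1: (5/2)/2 = 5/4; row 2: entry -2 ≤ 0. Minimum is 5/4 at row 1 (x_1 leaves); pivot element 2.
Divide row 1 by 2; eliminate column x_2 from the other rows.
Z-row update in column x_1: 0 − (-2)·(1/2) = 1.

1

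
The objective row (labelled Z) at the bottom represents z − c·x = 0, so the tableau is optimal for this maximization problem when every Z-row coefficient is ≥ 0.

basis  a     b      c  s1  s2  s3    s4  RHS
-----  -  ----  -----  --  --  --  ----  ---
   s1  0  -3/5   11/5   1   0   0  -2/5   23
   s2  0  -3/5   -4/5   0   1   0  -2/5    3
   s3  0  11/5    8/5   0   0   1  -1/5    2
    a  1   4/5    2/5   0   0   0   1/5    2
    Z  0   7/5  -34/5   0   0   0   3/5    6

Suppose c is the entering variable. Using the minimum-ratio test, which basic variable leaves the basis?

Column c entries and ratios — s1: 23/(11/5) = 115/11; s2: -4/5 ≤ 0, skip; s3: 2/(8/5) = 5/4; a: 2/(2/5) = 5.
Smallest ratio is 5/4 in the row of s3, so s3 leaves.

s3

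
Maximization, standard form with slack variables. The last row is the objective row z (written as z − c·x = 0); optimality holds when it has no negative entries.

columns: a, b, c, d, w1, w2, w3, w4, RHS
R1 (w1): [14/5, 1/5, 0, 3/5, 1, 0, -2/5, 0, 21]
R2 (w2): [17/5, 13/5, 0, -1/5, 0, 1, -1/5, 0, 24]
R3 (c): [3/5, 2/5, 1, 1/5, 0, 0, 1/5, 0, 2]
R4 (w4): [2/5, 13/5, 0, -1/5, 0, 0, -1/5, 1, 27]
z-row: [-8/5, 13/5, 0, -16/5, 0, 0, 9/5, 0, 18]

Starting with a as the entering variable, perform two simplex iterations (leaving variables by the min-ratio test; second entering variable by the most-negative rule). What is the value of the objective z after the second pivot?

Ratio test on column a — row 1: 21/(14/5) = 15/2; row 2: 24/(17/5) = 120/17; row 3: 2/(3/5) = 10/3; row 4: 27/(2/5) = 135/2. Minimum is 10/3 at row 3 (c leaves); pivot element 3/5.
Pivot on row 3; the z-row RHS becomes 18 − (-8/5)·(10/3) = 70/3.
Next entering variable (most negative z-row entry -8/3): d.
Ratio test on column d — row 1: entry -1/3 ≤ 0; row 2: entry -4/3 ≤ 0; row 3: (10/3)/(1/3) = 10; row 4: entry -1/3 ≤ 0. Minimum is 10 at row 3 (a leaves); pivot element 1/3.
After the second pivot the z-row RHS is 70/3 − (-8/3)·10 = 50.

50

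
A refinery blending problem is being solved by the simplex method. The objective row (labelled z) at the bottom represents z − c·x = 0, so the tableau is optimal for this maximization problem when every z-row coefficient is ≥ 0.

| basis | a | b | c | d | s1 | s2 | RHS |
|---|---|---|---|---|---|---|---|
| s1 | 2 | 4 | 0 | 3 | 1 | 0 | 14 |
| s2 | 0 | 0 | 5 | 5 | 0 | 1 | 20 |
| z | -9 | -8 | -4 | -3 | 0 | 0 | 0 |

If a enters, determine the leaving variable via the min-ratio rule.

s1

Column a entries and ratios — s1: 14/2 = 7; s2: 0 ≤ 0, skip.
Smallest ratio is 7 in the row of s1, so s1 leaves.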